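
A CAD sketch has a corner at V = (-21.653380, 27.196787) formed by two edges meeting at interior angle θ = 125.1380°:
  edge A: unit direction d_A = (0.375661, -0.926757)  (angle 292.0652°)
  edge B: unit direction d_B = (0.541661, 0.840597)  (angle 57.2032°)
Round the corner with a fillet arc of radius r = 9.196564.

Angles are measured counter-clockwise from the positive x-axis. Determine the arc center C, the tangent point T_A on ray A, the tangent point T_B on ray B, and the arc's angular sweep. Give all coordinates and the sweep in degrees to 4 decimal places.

center=(-11.3372,26.2278) T_A=(-19.8602,22.7730) T_B=(-19.0678,31.2093) sweep=54.8620

bisector direction at 354.6342° = (0.995618,-0.093514)
center distance |VC| = r/sin(θ/2) = 9.196564/sin(62.5690°) = 10.361552
C = V + |VC|·bis = (-11.3372,26.2278)
T_A = V + ((C−V)·d_A)·d_A = V + 4.7734·d_A = (-19.8602,22.7730)
T_B = V + ((C−V)·d_B)·d_B = V + 4.7734·d_B = (-19.0678,31.2093)
sweep = 180° − θ = 54.8620°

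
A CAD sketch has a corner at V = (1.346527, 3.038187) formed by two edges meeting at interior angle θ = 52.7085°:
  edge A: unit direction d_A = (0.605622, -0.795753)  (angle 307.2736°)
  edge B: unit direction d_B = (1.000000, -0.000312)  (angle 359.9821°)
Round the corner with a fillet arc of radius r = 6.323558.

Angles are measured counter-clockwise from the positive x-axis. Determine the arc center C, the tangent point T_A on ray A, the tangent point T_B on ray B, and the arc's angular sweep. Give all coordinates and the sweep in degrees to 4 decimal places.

bisector direction at 333.6279° = (0.895928,-0.444200)
center distance |VC| = r/sin(θ/2) = 6.323558/sin(26.3543°) = 14.244820
C = V + |VC|·bis = (14.1089,-3.2894)
T_A = V + ((C−V)·d_A)·d_A = V + 12.7643·d_A = (9.0769,-7.1190)
T_B = V + ((C−V)·d_B)·d_B = V + 12.7643·d_B = (14.1108,3.0342)
sweep = 180° − θ = 127.2915°

center=(14.1089,-3.2894) T_A=(9.0769,-7.1190) T_B=(14.1108,3.0342) sweep=127.2915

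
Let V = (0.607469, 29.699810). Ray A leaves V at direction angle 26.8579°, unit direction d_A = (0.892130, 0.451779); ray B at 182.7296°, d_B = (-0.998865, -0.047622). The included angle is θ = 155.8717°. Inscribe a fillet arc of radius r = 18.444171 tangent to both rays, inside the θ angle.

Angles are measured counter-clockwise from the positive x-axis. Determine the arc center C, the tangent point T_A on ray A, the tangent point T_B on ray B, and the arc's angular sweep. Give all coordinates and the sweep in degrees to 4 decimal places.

center=(-4.2084,47.9353) T_A=(4.1243,31.4807) T_B=(-3.3301,29.5121) sweep=24.1283

bisector direction at 104.7938° = (-0.255340,0.966851)
center distance |VC| = r/sin(θ/2) = 18.444171/sin(77.9359°) = 18.860725
C = V + |VC|·bis = (-4.2084,47.9353)
T_A = V + ((C−V)·d_A)·d_A = V + 3.9420·d_A = (4.1243,31.4807)
T_B = V + ((C−V)·d_B)·d_B = V + 3.9420·d_B = (-3.3301,29.5121)
sweep = 180° − θ = 24.1283°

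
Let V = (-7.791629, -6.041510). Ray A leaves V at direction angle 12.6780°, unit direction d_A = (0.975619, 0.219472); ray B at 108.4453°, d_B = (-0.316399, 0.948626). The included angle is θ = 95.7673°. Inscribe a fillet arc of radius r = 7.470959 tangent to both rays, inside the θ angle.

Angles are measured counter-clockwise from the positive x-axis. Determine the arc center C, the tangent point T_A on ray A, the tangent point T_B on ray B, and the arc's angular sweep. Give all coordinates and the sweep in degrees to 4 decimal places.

bisector direction at 60.5617° = (0.491487,0.870885)
center distance |VC| = r/sin(θ/2) = 7.470959/sin(47.8837°) = 10.071603
C = V + |VC|·bis = (-2.8416,2.7297)
T_A = V + ((C−V)·d_A)·d_A = V + 6.7544·d_A = (-1.2019,-4.5591)
T_B = V + ((C−V)·d_B)·d_B = V + 6.7544·d_B = (-9.9287,0.3659)
sweep = 180° − θ = 84.2327°

center=(-2.8416,2.7297) T_A=(-1.2019,-4.5591) T_B=(-9.9287,0.3659) sweep=84.2327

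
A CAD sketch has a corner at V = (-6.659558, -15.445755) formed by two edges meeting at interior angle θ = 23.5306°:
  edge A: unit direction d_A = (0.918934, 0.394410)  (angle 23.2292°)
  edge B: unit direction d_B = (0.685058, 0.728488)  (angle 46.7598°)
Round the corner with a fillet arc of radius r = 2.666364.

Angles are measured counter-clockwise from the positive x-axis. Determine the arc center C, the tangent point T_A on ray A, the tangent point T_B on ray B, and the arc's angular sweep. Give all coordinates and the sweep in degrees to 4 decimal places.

center=(4.0529,-7.9463) T_A=(5.1045,-10.3966) T_B=(2.1105,-6.1197) sweep=156.4694

bisector direction at 34.9945° = (0.819207,0.573498)
center distance |VC| = r/sin(θ/2) = 2.666364/sin(11.7653°) = 13.076618
C = V + |VC|·bis = (4.0529,-7.9463)
T_A = V + ((C−V)·d_A)·d_A = V + 12.8019·d_A = (5.1045,-10.3966)
T_B = V + ((C−V)·d_B)·d_B = V + 12.8019·d_B = (2.1105,-6.1197)
sweep = 180° − θ = 156.4694°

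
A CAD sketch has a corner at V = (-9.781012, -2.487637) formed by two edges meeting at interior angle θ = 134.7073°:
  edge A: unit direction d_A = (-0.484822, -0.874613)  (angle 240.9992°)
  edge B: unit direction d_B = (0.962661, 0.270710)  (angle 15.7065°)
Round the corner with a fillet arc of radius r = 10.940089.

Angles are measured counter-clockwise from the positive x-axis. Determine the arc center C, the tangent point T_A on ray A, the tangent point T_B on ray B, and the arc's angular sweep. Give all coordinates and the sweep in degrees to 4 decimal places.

center=(-2.4255,-11.7836) T_A=(-11.9939,-6.4796) T_B=(-5.3871,-1.2520) sweep=45.2927

bisector direction at 308.3529° = (0.620503,-0.784204)
center distance |VC| = r/sin(θ/2) = 10.940089/sin(67.3537°) = 11.854047
C = V + |VC|·bis = (-2.4255,-11.7836)
T_A = V + ((C−V)·d_A)·d_A = V + 4.5643·d_A = (-11.9939,-6.4796)
T_B = V + ((C−V)·d_B)·d_B = V + 4.5643·d_B = (-5.3871,-1.2520)
sweep = 180° − θ = 45.2927°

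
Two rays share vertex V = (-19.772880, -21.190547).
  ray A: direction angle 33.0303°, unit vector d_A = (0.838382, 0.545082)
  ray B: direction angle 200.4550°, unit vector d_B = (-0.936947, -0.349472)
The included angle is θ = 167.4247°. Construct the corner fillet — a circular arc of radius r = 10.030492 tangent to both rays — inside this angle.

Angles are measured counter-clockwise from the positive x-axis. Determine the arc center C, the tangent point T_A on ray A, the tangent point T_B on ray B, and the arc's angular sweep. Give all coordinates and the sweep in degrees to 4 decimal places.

center=(-24.3138,-12.1787) T_A=(-18.8463,-20.5881) T_B=(-20.8084,-21.5768) sweep=12.5753

bisector direction at 116.7427° = (-0.449984,0.893037)
center distance |VC| = r/sin(θ/2) = 10.030492/sin(83.7124°) = 10.091195
C = V + |VC|·bis = (-24.3138,-12.1787)
T_A = V + ((C−V)·d_A)·d_A = V + 1.1052·d_A = (-18.8463,-20.5881)
T_B = V + ((C−V)·d_B)·d_B = V + 1.1052·d_B = (-20.8084,-21.5768)
sweep = 180° − θ = 12.5753°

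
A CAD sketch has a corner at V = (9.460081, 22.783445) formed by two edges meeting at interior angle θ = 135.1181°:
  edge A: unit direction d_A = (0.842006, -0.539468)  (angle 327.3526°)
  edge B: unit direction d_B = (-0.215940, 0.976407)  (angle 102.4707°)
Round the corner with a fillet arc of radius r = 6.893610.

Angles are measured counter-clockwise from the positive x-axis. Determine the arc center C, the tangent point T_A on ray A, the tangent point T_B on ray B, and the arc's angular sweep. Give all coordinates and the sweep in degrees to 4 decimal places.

center=(15.5762,27.0520) T_A=(11.8574,21.2475) T_B=(8.8453,25.5634) sweep=44.8819

bisector direction at 34.9116° = (0.820036,0.572313)
center distance |VC| = r/sin(θ/2) = 6.893610/sin(67.5590°) = 7.458410
C = V + |VC|·bis = (15.5762,27.0520)
T_A = V + ((C−V)·d_A)·d_A = V + 2.8471·d_A = (11.8574,21.2475)
T_B = V + ((C−V)·d_B)·d_B = V + 2.8471·d_B = (8.8453,25.5634)
sweep = 180° − θ = 44.8819°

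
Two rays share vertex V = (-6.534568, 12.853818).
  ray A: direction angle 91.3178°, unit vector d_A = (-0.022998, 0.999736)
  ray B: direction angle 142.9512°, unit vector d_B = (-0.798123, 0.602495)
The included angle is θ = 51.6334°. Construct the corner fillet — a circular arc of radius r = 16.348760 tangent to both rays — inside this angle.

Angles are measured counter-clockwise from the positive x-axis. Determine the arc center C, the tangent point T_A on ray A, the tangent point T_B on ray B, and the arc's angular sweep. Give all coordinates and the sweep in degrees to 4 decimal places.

bisector direction at 117.1345° = (-0.456081,0.889938)
center distance |VC| = r/sin(θ/2) = 16.348760/sin(25.8167°) = 37.540767
C = V + |VC|·bis = (-23.6562,46.2628)
T_A = V + ((C−V)·d_A)·d_A = V + 33.7939·d_A = (-7.3118,46.6388)
T_B = V + ((C−V)·d_B)·d_B = V + 33.7939·d_B = (-33.5062,33.2145)
sweep = 180° − θ = 128.3666°

center=(-23.6562,46.2628) T_A=(-7.3118,46.6388) T_B=(-33.5062,33.2145) sweep=128.3666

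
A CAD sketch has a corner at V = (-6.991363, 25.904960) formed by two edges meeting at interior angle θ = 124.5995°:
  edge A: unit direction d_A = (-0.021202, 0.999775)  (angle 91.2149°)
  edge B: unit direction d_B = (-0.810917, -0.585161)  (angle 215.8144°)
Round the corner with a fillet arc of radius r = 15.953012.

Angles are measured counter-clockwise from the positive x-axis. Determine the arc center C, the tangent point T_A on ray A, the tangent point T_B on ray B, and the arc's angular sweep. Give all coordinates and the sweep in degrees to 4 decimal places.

center=(-23.1184,33.9404) T_A=(-7.1689,34.2787) T_B=(-13.7833,21.0039) sweep=55.4005

bisector direction at 153.5147° = (-0.895048,0.445969)
center distance |VC| = r/sin(θ/2) = 15.953012/sin(62.2998°) = 18.018030
C = V + |VC|·bis = (-23.1184,33.9404)
T_A = V + ((C−V)·d_A)·d_A = V + 8.3756·d_A = (-7.1689,34.2787)
T_B = V + ((C−V)·d_B)·d_B = V + 8.3756·d_B = (-13.7833,21.0039)
sweep = 180° − θ = 55.4005°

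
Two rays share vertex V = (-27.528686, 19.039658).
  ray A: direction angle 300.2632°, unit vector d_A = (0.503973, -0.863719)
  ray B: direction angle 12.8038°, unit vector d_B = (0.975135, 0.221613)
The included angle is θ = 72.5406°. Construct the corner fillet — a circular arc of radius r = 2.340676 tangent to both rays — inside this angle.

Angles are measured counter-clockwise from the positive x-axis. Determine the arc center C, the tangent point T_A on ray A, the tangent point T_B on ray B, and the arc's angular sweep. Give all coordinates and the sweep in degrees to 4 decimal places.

bisector direction at 336.5335° = (0.917293,-0.398213)
center distance |VC| = r/sin(θ/2) = 2.340676/sin(36.2703°) = 3.956549
C = V + |VC|·bis = (-23.8994,17.4641)
T_A = V + ((C−V)·d_A)·d_A = V + 3.1899·d_A = (-25.9211,16.2845)
T_B = V + ((C−V)·d_B)·d_B = V + 3.1899·d_B = (-24.4181,19.7466)
sweep = 180° − θ = 107.4594°

center=(-23.8994,17.4641) T_A=(-25.9211,16.2845) T_B=(-24.4181,19.7466) sweep=107.4594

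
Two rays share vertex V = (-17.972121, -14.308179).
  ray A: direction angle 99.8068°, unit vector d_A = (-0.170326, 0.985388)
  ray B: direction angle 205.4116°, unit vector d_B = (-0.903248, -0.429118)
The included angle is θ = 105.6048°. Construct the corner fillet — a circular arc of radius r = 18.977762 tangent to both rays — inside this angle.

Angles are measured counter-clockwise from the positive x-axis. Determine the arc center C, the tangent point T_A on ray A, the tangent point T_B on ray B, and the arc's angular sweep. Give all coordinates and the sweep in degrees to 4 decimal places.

center=(-39.1259,-3.3474) T_A=(-20.4254,-0.1150) T_B=(-30.9822,-20.4890) sweep=74.3952

bisector direction at 152.6092° = (-0.887889,0.460057)
center distance |VC| = r/sin(θ/2) = 18.977762/sin(52.8024°) = 23.824791
C = V + |VC|·bis = (-39.1259,-3.3474)
T_A = V + ((C−V)·d_A)·d_A = V + 14.4037·d_A = (-20.4254,-0.1150)
T_B = V + ((C−V)·d_B)·d_B = V + 14.4037·d_B = (-30.9822,-20.4890)
sweep = 180° − θ = 74.3952°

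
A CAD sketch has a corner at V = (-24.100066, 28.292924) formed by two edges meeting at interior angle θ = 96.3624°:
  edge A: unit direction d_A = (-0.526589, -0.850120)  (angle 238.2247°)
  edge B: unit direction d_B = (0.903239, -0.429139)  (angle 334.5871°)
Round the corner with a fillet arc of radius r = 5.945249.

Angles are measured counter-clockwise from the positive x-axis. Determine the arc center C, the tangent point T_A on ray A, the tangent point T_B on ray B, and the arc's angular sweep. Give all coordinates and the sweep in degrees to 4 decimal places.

bisector direction at 286.4059° = (0.282440,-0.959285)
center distance |VC| = r/sin(θ/2) = 5.945249/sin(48.1812°) = 7.977445
C = V + |VC|·bis = (-21.8469,20.6403)
T_A = V + ((C−V)·d_A)·d_A = V + 5.3192·d_A = (-26.9011,23.7710)
T_B = V + ((C−V)·d_B)·d_B = V + 5.3192·d_B = (-19.2956,26.0103)
sweep = 180° − θ = 83.6376°

center=(-21.8469,20.6403) T_A=(-26.9011,23.7710) T_B=(-19.2956,26.0103) sweep=83.6376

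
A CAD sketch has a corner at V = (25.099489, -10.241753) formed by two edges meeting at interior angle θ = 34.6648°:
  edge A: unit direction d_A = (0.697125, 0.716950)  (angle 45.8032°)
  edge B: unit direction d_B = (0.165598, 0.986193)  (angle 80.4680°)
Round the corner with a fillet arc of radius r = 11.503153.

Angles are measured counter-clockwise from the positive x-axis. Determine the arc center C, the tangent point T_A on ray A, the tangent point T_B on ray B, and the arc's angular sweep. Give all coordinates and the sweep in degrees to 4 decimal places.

bisector direction at 63.1356° = (0.451881,0.892078)
center distance |VC| = r/sin(θ/2) = 11.503153/sin(17.3324°) = 38.612233
C = V + |VC|·bis = (42.5476,24.2034)
T_A = V + ((C−V)·d_A)·d_A = V + 36.8589·d_A = (50.7948,16.1843)
T_B = V + ((C−V)·d_B)·d_B = V + 36.8589·d_B = (31.2033,26.1083)
sweep = 180° − θ = 145.3352°

center=(42.5476,24.2034) T_A=(50.7948,16.1843) T_B=(31.2033,26.1083) sweep=145.3352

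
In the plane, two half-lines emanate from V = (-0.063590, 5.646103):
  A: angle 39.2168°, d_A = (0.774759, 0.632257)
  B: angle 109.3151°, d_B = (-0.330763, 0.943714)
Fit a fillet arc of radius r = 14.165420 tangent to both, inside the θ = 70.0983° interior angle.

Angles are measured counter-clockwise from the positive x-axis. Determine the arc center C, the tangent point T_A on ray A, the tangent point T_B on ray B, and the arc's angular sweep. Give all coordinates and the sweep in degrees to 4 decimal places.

center=(6.6253,29.3883) T_A=(15.5815,18.4135) T_B=(-6.7428,24.7029) sweep=109.9017

bisector direction at 74.2660° = (0.271173,0.962531)
center distance |VC| = r/sin(θ/2) = 14.165420/sin(35.0491°) = 24.666446
C = V + |VC|·bis = (6.6253,29.3883)
T_A = V + ((C−V)·d_A)·d_A = V + 20.1934·d_A = (15.5815,18.4135)
T_B = V + ((C−V)·d_B)·d_B = V + 20.1934·d_B = (-6.7428,24.7029)
sweep = 180° − θ = 109.9017°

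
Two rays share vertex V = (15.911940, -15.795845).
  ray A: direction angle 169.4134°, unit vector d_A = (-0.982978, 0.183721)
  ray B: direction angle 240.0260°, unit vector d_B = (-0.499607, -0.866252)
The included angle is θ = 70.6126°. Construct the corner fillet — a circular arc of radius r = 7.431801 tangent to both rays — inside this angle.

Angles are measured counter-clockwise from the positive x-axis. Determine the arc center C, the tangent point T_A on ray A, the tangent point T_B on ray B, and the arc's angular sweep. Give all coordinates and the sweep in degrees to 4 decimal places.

bisector direction at 204.7197° = (-0.908364,-0.418179)
center distance |VC| = r/sin(θ/2) = 7.431801/sin(35.3063°) = 12.858958
C = V + |VC|·bis = (4.2313,-21.1732)
T_A = V + ((C−V)·d_A)·d_A = V + 10.4939·d_A = (5.5967,-13.8679)
T_B = V + ((C−V)·d_B)·d_B = V + 10.4939·d_B = (10.6691,-24.8862)
sweep = 180° − θ = 109.3874°

center=(4.2313,-21.1732) T_A=(5.5967,-13.8679) T_B=(10.6691,-24.8862) sweep=109.3874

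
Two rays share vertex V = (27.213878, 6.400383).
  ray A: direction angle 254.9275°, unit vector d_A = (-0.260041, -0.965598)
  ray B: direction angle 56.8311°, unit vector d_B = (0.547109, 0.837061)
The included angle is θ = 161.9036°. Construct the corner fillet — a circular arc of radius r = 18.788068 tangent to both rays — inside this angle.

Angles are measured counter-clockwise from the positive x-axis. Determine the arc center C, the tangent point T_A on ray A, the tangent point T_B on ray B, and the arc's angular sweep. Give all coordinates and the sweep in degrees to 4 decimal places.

center=(44.5776,-1.3743) T_A=(26.4359,3.5114) T_B=(28.8508,8.9048) sweep=18.0964

bisector direction at 335.8793° = (0.912687,-0.408660)
center distance |VC| = r/sin(θ/2) = 18.788068/sin(80.9518°) = 19.024805
C = V + |VC|·bis = (44.5776,-1.3743)
T_A = V + ((C−V)·d_A)·d_A = V + 2.9919·d_A = (26.4359,3.5114)
T_B = V + ((C−V)·d_B)·d_B = V + 2.9919·d_B = (28.8508,8.9048)
sweep = 180° − θ = 18.0964°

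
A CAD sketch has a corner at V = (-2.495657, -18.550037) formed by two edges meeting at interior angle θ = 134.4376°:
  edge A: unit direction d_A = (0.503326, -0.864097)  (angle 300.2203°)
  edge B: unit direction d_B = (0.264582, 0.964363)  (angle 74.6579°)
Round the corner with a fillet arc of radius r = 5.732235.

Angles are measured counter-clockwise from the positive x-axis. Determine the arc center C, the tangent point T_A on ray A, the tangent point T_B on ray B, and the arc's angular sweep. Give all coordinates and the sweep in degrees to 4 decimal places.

center=(3.6693,-17.7451) T_A=(-1.2840,-20.6303) T_B=(-1.8587,-16.2284) sweep=45.5624

bisector direction at 7.4391° = (0.991583,0.129472)
center distance |VC| = r/sin(θ/2) = 5.732235/sin(67.2188°) = 6.217240
C = V + |VC|·bis = (3.6693,-17.7451)
T_A = V + ((C−V)·d_A)·d_A = V + 2.4074·d_A = (-1.2840,-20.6303)
T_B = V + ((C−V)·d_B)·d_B = V + 2.4074·d_B = (-1.8587,-16.2284)
sweep = 180° − θ = 45.5624°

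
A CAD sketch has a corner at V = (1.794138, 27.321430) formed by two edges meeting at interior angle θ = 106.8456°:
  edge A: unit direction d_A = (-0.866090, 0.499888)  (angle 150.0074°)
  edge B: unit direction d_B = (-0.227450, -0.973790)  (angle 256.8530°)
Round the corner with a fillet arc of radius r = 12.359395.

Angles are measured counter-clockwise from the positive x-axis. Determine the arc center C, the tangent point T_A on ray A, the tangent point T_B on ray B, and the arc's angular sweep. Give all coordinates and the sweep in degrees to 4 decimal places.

bisector direction at 203.4302° = (-0.917545,-0.397632)
center distance |VC| = r/sin(θ/2) = 12.359395/sin(53.4228°) = 15.390478
C = V + |VC|·bis = (-12.3273,21.2017)
T_A = V + ((C−V)·d_A)·d_A = V + 9.1713·d_A = (-6.1490,31.9060)
T_B = V + ((C−V)·d_B)·d_B = V + 9.1713·d_B = (-0.2919,18.3905)
sweep = 180° − θ = 73.1544°

center=(-12.3273,21.2017) T_A=(-6.1490,31.9060) T_B=(-0.2919,18.3905) sweep=73.1544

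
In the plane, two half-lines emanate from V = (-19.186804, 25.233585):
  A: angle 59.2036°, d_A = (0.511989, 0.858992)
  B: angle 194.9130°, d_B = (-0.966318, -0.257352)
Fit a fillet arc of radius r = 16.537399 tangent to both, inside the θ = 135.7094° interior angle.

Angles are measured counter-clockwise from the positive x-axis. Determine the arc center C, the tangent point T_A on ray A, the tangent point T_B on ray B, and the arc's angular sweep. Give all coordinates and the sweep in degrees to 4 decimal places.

center=(-29.9464,39.4819) T_A=(-15.7409,31.0149) T_B=(-25.6905,23.5015) sweep=44.2906

bisector direction at 127.0583° = (-0.602627,0.798023)
center distance |VC| = r/sin(θ/2) = 16.537399/sin(67.8547°) = 17.854510
C = V + |VC|·bis = (-29.9464,39.4819)
T_A = V + ((C−V)·d_A)·d_A = V + 6.7304·d_A = (-15.7409,31.0149)
T_B = V + ((C−V)·d_B)·d_B = V + 6.7304·d_B = (-25.6905,23.5015)
sweep = 180° − θ = 44.2906°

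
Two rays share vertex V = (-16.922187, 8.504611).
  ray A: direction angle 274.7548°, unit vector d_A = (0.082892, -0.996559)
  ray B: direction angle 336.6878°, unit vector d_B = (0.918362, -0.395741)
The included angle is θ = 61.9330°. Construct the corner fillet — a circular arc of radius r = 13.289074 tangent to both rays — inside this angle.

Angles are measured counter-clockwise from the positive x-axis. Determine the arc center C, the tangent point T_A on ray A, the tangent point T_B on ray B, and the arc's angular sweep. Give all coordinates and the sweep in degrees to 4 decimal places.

bisector direction at 305.7213° = (0.583843,-0.811867)
center distance |VC| = r/sin(θ/2) = 13.289074/sin(30.9665°) = 25.827256
C = V + |VC|·bis = (-1.8431,-12.4637)
T_A = V + ((C−V)·d_A)·d_A = V + 22.1461·d_A = (-15.0865,-13.5652)
T_B = V + ((C−V)·d_B)·d_B = V + 22.1461·d_B = (3.4159,-0.2595)
sweep = 180° − θ = 118.0670°

center=(-1.8431,-12.4637) T_A=(-15.0865,-13.5652) T_B=(3.4159,-0.2595) sweep=118.0670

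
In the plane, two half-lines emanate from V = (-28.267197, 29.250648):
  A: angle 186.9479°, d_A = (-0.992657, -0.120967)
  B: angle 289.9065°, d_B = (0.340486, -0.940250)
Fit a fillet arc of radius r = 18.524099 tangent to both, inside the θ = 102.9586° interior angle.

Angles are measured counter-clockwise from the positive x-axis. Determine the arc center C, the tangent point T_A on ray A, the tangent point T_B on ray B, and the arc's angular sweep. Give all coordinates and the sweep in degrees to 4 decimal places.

bisector direction at 238.4272° = (-0.523582,-0.851976)
center distance |VC| = r/sin(θ/2) = 18.524099/sin(51.4793°) = 23.676504
C = V + |VC|·bis = (-40.6638,9.0788)
T_A = V + ((C−V)·d_A)·d_A = V + 14.7457·d_A = (-42.9046,27.4669)
T_B = V + ((C−V)·d_B)·d_B = V + 14.7457·d_B = (-23.2465,15.3860)
sweep = 180° − θ = 77.0414°

center=(-40.6638,9.0788) T_A=(-42.9046,27.4669) T_B=(-23.2465,15.3860) sweep=77.0414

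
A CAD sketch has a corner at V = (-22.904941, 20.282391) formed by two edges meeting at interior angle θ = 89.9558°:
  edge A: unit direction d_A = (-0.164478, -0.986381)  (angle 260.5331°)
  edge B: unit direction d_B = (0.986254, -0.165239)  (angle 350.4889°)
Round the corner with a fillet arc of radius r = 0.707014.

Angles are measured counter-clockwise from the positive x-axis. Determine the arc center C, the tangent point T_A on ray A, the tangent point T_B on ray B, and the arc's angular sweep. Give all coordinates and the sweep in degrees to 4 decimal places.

bisector direction at 305.5110° = (0.580859,-0.814004)
center distance |VC| = r/sin(θ/2) = 0.707014/sin(44.9779°) = 1.000255
C = V + |VC|·bis = (-22.3239,19.4682)
T_A = V + ((C−V)·d_A)·d_A = V + 0.7076·d_A = (-23.0213,19.5845)
T_B = V + ((C−V)·d_B)·d_B = V + 0.7076·d_B = (-22.2071,20.1655)
sweep = 180° − θ = 90.0442°

center=(-22.3239,19.4682) T_A=(-23.0213,19.5845) T_B=(-22.2071,20.1655) sweep=90.0442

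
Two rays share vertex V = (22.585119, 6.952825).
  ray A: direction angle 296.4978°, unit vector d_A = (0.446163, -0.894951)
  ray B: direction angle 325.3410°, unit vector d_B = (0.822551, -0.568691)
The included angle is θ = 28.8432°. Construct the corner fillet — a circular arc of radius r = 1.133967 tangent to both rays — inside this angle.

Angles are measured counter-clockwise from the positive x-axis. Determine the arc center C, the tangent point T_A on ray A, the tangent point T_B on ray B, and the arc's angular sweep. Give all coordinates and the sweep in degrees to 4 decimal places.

center=(25.5674,3.5124) T_A=(24.5525,3.0064) T_B=(26.2122,4.4451) sweep=151.1568

bisector direction at 310.9194° = (0.654997,-0.755632)
center distance |VC| = r/sin(θ/2) = 1.133967/sin(14.4216°) = 4.553078
C = V + |VC|·bis = (25.5674,3.5124)
T_A = V + ((C−V)·d_A)·d_A = V + 4.4096·d_A = (24.5525,3.0064)
T_B = V + ((C−V)·d_B)·d_B = V + 4.4096·d_B = (26.2122,4.4451)
sweep = 180° − θ = 151.1568°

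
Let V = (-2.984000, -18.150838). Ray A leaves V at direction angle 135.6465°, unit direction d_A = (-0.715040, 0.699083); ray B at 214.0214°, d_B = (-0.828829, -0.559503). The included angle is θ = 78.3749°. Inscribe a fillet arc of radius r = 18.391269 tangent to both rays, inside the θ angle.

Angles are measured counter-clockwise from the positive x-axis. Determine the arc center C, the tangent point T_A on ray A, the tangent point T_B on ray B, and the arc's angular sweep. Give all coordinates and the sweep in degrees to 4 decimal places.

bisector direction at 174.8340° = (-0.995938,0.090042)
center distance |VC| = r/sin(θ/2) = 18.391269/sin(39.1874°) = 29.106578
C = V + |VC|·bis = (-31.9723,-15.5300)
T_A = V + ((C−V)·d_A)·d_A = V + 22.5600·d_A = (-19.1153,-2.3795)
T_B = V + ((C−V)·d_B)·d_B = V + 22.5600·d_B = (-21.6824,-30.7732)
sweep = 180° − θ = 101.6251°

center=(-31.9723,-15.5300) T_A=(-19.1153,-2.3795) T_B=(-21.6824,-30.7732) sweep=101.6251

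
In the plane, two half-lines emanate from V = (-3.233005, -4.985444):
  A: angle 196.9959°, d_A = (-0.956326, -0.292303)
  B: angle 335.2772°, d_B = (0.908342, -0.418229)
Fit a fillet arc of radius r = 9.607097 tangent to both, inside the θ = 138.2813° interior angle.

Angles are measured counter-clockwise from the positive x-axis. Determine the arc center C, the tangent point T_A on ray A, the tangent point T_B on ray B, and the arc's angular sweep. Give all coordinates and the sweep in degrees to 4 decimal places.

center=(-3.9257,-15.2430) T_A=(-6.7339,-6.0555) T_B=(0.0922,-6.5165) sweep=41.7187

bisector direction at 266.1365° = (-0.067379,-0.997727)
center distance |VC| = r/sin(θ/2) = 9.607097/sin(69.1406°) = 10.280937
C = V + |VC|·bis = (-3.9257,-15.2430)
T_A = V + ((C−V)·d_A)·d_A = V + 3.6608·d_A = (-6.7339,-6.0555)
T_B = V + ((C−V)·d_B)·d_B = V + 3.6608·d_B = (0.0922,-6.5165)
sweep = 180° − θ = 41.7187°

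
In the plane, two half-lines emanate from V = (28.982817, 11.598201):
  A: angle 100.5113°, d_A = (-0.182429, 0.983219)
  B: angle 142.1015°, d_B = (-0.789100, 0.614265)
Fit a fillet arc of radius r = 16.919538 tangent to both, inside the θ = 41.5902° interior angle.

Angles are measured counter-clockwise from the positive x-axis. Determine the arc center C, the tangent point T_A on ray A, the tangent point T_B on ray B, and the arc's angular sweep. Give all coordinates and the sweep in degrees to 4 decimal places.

center=(4.2195,52.3164) T_A=(20.8551,55.4030) T_B=(-6.1735,38.9652) sweep=138.4098

bisector direction at 121.3064° = (-0.519615,0.854401)
center distance |VC| = r/sin(θ/2) = 16.919538/sin(20.7951°) = 47.657044
C = V + |VC|·bis = (4.2195,52.3164)
T_A = V + ((C−V)·d_A)·d_A = V + 44.5525·d_A = (20.8551,55.4030)
T_B = V + ((C−V)·d_B)·d_B = V + 44.5525·d_B = (-6.1735,38.9652)
sweep = 180° − θ = 138.4098°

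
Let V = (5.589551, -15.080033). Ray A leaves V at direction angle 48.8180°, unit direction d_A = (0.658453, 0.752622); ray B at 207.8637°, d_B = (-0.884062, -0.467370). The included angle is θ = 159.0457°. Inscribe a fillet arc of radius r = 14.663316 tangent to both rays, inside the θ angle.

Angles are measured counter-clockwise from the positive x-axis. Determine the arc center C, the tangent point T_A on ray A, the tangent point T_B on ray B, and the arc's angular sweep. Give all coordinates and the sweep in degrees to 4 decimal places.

center=(-3.6609,-3.3841) T_A=(7.3750,-13.0392) T_B=(3.1923,-16.3474) sweep=20.9543

bisector direction at 128.3409° = (-0.620338,0.784334)
center distance |VC| = r/sin(θ/2) = 14.663316/sin(79.5229°) = 14.911935
C = V + |VC|·bis = (-3.6609,-3.3841)
T_A = V + ((C−V)·d_A)·d_A = V + 2.7116·d_A = (7.3750,-13.0392)
T_B = V + ((C−V)·d_B)·d_B = V + 2.7116·d_B = (3.1923,-16.3474)
sweep = 180° − θ = 20.9543°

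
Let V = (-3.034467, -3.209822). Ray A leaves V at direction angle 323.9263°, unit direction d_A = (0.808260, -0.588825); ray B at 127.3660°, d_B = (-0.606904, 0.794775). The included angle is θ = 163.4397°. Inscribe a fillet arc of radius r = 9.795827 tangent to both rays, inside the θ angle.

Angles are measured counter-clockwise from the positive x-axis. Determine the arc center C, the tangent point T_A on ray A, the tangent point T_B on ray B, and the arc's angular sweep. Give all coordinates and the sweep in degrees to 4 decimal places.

center=(3.8858,3.8683) T_A=(-1.8822,-4.0492) T_B=(-3.8997,-2.0768) sweep=16.5603

bisector direction at 45.6462° = (0.699088,0.715036)
center distance |VC| = r/sin(θ/2) = 9.795827/sin(81.7198°) = 9.899017
C = V + |VC|·bis = (3.8858,3.8683)
T_A = V + ((C−V)·d_A)·d_A = V + 1.4256·d_A = (-1.8822,-4.0492)
T_B = V + ((C−V)·d_B)·d_B = V + 1.4256·d_B = (-3.8997,-2.0768)
sweep = 180° − θ = 16.5603°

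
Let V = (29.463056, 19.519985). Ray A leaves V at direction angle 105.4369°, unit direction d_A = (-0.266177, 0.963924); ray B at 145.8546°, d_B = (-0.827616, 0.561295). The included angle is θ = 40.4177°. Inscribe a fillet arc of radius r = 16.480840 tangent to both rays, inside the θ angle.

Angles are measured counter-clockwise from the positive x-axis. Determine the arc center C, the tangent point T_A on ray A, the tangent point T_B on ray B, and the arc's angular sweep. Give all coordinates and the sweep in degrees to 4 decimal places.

center=(1.6594,58.2902) T_A=(17.5457,62.6771) T_B=(-7.5912,44.6504) sweep=139.5823

bisector direction at 125.6458° = (-0.582772,0.812636)
center distance |VC| = r/sin(θ/2) = 16.480840/sin(20.2089°) = 47.709268
C = V + |VC|·bis = (1.6594,58.2902)
T_A = V + ((C−V)·d_A)·d_A = V + 44.7723·d_A = (17.5457,62.6771)
T_B = V + ((C−V)·d_B)·d_B = V + 44.7723·d_B = (-7.5912,44.6504)
sweep = 180° − θ = 139.5823°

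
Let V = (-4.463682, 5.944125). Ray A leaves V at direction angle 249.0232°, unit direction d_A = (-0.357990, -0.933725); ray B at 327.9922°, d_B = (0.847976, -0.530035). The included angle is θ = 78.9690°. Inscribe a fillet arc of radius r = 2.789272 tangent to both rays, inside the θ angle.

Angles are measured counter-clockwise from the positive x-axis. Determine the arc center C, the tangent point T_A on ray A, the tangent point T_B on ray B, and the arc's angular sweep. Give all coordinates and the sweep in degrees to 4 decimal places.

bisector direction at 288.5077° = (0.317432,-0.948281)
center distance |VC| = r/sin(θ/2) = 2.789272/sin(39.4845°) = 4.386548
C = V + |VC|·bis = (-3.0713,1.7844)
T_A = V + ((C−V)·d_A)·d_A = V + 3.3855·d_A = (-5.6757,2.7830)
T_B = V + ((C−V)·d_B)·d_B = V + 3.3855·d_B = (-1.5928,4.1497)
sweep = 180° − θ = 101.0310°

center=(-3.0713,1.7844) T_A=(-5.6757,2.7830) T_B=(-1.5928,4.1497) sweep=101.0310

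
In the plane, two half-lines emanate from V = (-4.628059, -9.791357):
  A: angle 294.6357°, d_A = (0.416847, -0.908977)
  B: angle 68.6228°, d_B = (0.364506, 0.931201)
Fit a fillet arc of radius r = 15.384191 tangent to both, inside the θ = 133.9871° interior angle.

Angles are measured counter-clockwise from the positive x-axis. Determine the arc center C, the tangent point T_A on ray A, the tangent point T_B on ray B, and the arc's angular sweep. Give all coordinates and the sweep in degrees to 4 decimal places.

center=(12.0788,-9.3162) T_A=(-1.9051,-15.7290) T_B=(-2.2470,-3.7085) sweep=46.0129

bisector direction at 1.6293° = (0.999596,0.028432)
center distance |VC| = r/sin(θ/2) = 15.384191/sin(66.9935°) = 16.713574
C = V + |VC|·bis = (12.0788,-9.3162)
T_A = V + ((C−V)·d_A)·d_A = V + 6.5322·d_A = (-1.9051,-15.7290)
T_B = V + ((C−V)·d_B)·d_B = V + 6.5322·d_B = (-2.2470,-3.7085)
sweep = 180° − θ = 46.0129°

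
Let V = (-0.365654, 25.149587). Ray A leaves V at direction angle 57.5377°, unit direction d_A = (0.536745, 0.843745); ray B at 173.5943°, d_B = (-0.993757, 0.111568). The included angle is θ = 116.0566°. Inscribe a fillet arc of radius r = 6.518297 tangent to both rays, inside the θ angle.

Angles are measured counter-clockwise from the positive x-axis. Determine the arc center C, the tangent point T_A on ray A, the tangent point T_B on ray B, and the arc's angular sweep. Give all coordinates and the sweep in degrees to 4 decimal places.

bisector direction at 115.5660° = (-0.431551,0.902089)
center distance |VC| = r/sin(θ/2) = 6.518297/sin(58.0283°) = 7.683864
C = V + |VC|·bis = (-3.6816,32.0811)
T_A = V + ((C−V)·d_A)·d_A = V + 4.0686·d_A = (1.8181,28.5825)
T_B = V + ((C−V)·d_B)·d_B = V + 4.0686·d_B = (-4.4089,25.6035)
sweep = 180° − θ = 63.9434°

center=(-3.6816,32.0811) T_A=(1.8181,28.5825) T_B=(-4.4089,25.6035) sweep=63.9434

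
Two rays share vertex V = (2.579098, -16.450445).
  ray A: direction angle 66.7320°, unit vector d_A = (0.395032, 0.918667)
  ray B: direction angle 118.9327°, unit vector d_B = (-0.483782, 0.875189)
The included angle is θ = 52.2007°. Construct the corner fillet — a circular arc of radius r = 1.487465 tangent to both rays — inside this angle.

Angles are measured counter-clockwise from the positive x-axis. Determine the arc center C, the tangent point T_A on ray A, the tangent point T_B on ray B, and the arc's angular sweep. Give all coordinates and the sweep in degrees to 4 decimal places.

center=(2.4120,-13.0735) T_A=(3.7785,-13.6611) T_B=(1.1102,-13.7932) sweep=127.7993

bisector direction at 92.8324° = (-0.049414,0.998778)
center distance |VC| = r/sin(θ/2) = 1.487465/sin(26.1003°) = 3.381028
C = V + |VC|·bis = (2.4120,-13.0735)
T_A = V + ((C−V)·d_A)·d_A = V + 3.0362·d_A = (3.7785,-13.6611)
T_B = V + ((C−V)·d_B)·d_B = V + 3.0362·d_B = (1.1102,-13.7932)
sweep = 180° − θ = 127.7993°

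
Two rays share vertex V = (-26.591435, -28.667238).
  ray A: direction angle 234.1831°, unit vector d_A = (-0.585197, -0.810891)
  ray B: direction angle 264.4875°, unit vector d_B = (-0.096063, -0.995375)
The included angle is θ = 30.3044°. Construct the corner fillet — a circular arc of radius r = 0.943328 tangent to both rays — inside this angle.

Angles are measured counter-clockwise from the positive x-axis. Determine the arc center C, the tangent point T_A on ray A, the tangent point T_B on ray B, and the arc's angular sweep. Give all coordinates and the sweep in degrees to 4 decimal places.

bisector direction at 249.3353° = (-0.352898,-0.935662)
center distance |VC| = r/sin(θ/2) = 0.943328/sin(15.1522°) = 3.608974
C = V + |VC|·bis = (-27.8650,-32.0440)
T_A = V + ((C−V)·d_A)·d_A = V + 3.4835·d_A = (-28.6300,-31.4920)
T_B = V + ((C−V)·d_B)·d_B = V + 3.4835·d_B = (-26.9261,-32.1346)
sweep = 180° − θ = 149.6956°

center=(-27.8650,-32.0440) T_A=(-28.6300,-31.4920) T_B=(-26.9261,-32.1346) sweep=149.6956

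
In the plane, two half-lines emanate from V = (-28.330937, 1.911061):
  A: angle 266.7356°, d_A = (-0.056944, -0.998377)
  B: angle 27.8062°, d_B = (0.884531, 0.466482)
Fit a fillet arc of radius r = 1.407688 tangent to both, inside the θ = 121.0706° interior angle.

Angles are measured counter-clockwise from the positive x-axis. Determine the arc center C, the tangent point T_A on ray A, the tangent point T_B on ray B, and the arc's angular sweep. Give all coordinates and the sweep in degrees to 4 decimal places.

bisector direction at 327.2709° = (0.841236,-0.540668)
center distance |VC| = r/sin(θ/2) = 1.407688/sin(60.5353°) = 1.616808
C = V + |VC|·bis = (-26.9708,1.0369)
T_A = V + ((C−V)·d_A)·d_A = V + 0.7953·d_A = (-28.3762,1.1171)
T_B = V + ((C−V)·d_B)·d_B = V + 0.7953·d_B = (-27.6275,2.2820)
sweep = 180° − θ = 58.9294°

center=(-26.9708,1.0369) T_A=(-28.3762,1.1171) T_B=(-27.6275,2.2820) sweep=58.9294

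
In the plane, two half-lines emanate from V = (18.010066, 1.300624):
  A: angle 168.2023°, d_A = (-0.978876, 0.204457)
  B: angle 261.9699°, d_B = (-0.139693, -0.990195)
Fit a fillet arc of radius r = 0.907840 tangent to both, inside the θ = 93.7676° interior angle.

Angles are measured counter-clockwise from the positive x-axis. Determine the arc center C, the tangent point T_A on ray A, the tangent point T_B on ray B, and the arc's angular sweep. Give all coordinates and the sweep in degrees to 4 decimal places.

center=(16.9924,0.5858) T_A=(17.1780,1.4744) T_B=(17.8913,0.4589) sweep=86.2324

bisector direction at 215.0861° = (-0.818289,-0.574807)
center distance |VC| = r/sin(θ/2) = 0.907840/sin(46.8838°) = 1.243669
C = V + |VC|·bis = (16.9924,0.5858)
T_A = V + ((C−V)·d_A)·d_A = V + 0.8500·d_A = (17.1780,1.4744)
T_B = V + ((C−V)·d_B)·d_B = V + 0.8500·d_B = (17.8913,0.4589)
sweep = 180° − θ = 86.2324°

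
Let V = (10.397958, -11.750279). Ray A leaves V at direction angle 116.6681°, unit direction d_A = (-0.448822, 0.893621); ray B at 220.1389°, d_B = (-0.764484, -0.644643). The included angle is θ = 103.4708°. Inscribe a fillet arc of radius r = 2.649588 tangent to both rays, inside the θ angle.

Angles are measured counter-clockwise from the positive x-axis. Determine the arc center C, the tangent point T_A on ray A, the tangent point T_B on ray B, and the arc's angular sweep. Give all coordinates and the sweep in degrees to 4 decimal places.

center=(7.0923,-11.0719) T_A=(9.4600,-9.8827) T_B=(8.8003,-13.0975) sweep=76.5292

bisector direction at 168.4035° = (-0.979588,0.201018)
center distance |VC| = r/sin(θ/2) = 2.649588/sin(51.7354°) = 3.374587
C = V + |VC|·bis = (7.0923,-11.0719)
T_A = V + ((C−V)·d_A)·d_A = V + 2.0899·d_A = (9.4600,-9.8827)
T_B = V + ((C−V)·d_B)·d_B = V + 2.0899·d_B = (8.8003,-13.0975)
sweep = 180° − θ = 76.5292°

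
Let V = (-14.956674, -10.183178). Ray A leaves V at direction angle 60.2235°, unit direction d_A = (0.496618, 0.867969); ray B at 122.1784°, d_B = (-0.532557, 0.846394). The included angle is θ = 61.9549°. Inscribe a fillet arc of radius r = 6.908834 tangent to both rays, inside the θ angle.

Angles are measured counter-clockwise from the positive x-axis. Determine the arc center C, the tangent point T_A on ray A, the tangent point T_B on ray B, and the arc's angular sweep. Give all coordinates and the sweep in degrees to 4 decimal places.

center=(-15.2380,3.2369) T_A=(-9.2414,-0.1942) T_B=(-21.0856,-0.4425) sweep=118.0451

bisector direction at 91.2010° = (-0.020959,0.999780)
center distance |VC| = r/sin(θ/2) = 6.908834/sin(30.9775°) = 13.423013
C = V + |VC|·bis = (-15.2380,3.2369)
T_A = V + ((C−V)·d_A)·d_A = V + 11.5085·d_A = (-9.2414,-0.1942)
T_B = V + ((C−V)·d_B)·d_B = V + 11.5085·d_B = (-21.0856,-0.4425)
sweep = 180° − θ = 118.0451°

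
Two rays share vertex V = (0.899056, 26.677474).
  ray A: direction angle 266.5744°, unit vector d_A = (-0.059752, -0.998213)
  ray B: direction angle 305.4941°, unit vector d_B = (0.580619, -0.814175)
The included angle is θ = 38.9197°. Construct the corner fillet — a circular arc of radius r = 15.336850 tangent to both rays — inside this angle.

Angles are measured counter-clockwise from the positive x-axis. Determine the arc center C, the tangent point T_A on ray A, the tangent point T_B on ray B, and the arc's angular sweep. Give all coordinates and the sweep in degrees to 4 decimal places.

center=(13.6149,-17.5680) T_A=(-1.6946,-16.6515) T_B=(26.1017,-8.6631) sweep=141.0803

bisector direction at 286.0343° = (0.276212,-0.961097)
center distance |VC| = r/sin(θ/2) = 15.336850/sin(19.4598°) = 46.036392
C = V + |VC|·bis = (13.6149,-17.5680)
T_A = V + ((C−V)·d_A)·d_A = V + 43.4066·d_A = (-1.6946,-16.6515)
T_B = V + ((C−V)·d_B)·d_B = V + 43.4066·d_B = (26.1017,-8.6631)
sweep = 180° − θ = 141.0803°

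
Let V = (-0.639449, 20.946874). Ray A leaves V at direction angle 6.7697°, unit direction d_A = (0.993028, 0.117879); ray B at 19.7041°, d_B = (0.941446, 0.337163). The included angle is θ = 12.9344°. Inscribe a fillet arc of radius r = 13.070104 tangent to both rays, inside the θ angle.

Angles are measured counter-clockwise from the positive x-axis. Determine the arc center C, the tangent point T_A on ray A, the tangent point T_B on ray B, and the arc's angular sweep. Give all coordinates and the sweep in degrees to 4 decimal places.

center=(112.3176,47.5175) T_A=(113.8583,34.5385) T_B=(107.9109,59.8223) sweep=167.0656

bisector direction at 13.2369° = (0.973432,0.228978)
center distance |VC| = r/sin(θ/2) = 13.070104/sin(6.4672°) = 116.040066
C = V + |VC|·bis = (112.3176,47.5175)
T_A = V + ((C−V)·d_A)·d_A = V + 115.3016·d_A = (113.8583,34.5385)
T_B = V + ((C−V)·d_B)·d_B = V + 115.3016·d_B = (107.9109,59.8223)
sweep = 180° − θ = 167.0656°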